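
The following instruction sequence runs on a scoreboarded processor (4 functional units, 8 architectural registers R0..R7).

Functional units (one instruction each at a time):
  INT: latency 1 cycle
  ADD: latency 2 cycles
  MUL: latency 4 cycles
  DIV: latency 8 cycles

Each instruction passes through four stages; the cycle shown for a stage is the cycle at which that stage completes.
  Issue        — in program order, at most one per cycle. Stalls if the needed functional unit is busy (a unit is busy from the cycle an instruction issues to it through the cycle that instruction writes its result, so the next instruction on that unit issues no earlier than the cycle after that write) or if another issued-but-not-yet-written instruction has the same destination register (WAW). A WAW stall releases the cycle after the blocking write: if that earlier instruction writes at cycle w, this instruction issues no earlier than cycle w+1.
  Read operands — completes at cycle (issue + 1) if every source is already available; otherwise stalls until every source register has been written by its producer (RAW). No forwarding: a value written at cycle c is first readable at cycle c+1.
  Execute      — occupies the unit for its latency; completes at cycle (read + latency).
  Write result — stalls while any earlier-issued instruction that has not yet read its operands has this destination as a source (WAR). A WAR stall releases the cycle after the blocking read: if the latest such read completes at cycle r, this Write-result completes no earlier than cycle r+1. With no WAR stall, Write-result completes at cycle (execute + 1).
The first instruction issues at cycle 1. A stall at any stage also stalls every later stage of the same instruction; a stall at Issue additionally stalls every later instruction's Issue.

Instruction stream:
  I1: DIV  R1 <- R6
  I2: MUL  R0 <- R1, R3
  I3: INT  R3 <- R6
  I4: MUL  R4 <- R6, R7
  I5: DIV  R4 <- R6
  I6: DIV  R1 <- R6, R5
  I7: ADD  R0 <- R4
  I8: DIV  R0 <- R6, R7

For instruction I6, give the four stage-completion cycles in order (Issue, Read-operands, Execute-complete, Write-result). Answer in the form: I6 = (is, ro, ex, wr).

t=1  I1→DIV
t=2  I1 RO · I2→MUL
t=3  I3→INT
t=4  I3 RO
t=5  I3 EX
t=10  I1 EX
t=11  I1 WR R1
t=12  I2 RO
t=13  I3 WR R3
t=16  I2 EX
t=17  I2 WR R0
t=18  I4→MUL
t=19  I4 RO
t=23  I4 EX
t=24  I4 WR R4
t=25  I5→DIV
t=26  I5 RO
t=34  I5 EX
t=35  I5 WR R4
t=36  I6→DIV
t=37  I6 RO · I7→ADD
t=38  I7 RO
t=40  I7 EX
t=41  I7 WR R0
t=45  I6 EX
t=46  I6 WR R1
t=47  I8→DIV
t=48  I8 RO
t=56  I8 EX
t=57  I8 WR R0

I6 = (36, 37, 45, 46)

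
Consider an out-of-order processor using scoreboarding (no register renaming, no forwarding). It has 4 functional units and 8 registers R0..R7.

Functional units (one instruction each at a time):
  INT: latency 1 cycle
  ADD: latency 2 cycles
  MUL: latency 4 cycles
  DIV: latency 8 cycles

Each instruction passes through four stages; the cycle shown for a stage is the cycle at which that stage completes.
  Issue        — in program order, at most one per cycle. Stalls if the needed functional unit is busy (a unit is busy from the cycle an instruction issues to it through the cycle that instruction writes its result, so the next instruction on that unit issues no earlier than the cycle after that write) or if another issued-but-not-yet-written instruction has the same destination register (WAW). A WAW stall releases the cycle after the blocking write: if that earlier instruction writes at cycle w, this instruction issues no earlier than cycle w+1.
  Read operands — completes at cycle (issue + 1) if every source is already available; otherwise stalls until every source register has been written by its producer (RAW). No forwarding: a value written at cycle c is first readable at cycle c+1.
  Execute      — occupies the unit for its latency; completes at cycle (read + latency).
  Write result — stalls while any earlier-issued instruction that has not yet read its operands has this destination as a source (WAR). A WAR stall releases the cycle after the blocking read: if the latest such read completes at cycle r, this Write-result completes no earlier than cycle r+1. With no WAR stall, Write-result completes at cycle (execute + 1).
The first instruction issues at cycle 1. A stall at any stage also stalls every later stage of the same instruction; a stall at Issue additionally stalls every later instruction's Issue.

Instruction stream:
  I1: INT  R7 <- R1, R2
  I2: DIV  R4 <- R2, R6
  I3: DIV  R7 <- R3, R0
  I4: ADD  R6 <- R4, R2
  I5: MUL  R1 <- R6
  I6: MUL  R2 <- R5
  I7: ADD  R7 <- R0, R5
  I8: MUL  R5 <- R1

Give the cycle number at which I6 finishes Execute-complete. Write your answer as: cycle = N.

I1: IS=1 RO=2 EX=3 WR=4
I2: IS=2 RO=3 EX=11 WR=12
I3: IS=13 RO=14 EX=22 WR=23  [struct: DIV busy until I2 writes@12]
I4: IS=14 RO=15 EX=17 WR=18
I5: IS=15 RO=19 EX=23 WR=24  [RAW R6: wait I4 write@18]
I6: IS=25 RO=26 EX=30 WR=31  [struct: MUL busy until I5 writes@24]
I7: IS=26 RO=27 EX=29 WR=30
I8: IS=32 RO=33 EX=37 WR=38  [struct: MUL busy until I6 writes@31]

cycle = 30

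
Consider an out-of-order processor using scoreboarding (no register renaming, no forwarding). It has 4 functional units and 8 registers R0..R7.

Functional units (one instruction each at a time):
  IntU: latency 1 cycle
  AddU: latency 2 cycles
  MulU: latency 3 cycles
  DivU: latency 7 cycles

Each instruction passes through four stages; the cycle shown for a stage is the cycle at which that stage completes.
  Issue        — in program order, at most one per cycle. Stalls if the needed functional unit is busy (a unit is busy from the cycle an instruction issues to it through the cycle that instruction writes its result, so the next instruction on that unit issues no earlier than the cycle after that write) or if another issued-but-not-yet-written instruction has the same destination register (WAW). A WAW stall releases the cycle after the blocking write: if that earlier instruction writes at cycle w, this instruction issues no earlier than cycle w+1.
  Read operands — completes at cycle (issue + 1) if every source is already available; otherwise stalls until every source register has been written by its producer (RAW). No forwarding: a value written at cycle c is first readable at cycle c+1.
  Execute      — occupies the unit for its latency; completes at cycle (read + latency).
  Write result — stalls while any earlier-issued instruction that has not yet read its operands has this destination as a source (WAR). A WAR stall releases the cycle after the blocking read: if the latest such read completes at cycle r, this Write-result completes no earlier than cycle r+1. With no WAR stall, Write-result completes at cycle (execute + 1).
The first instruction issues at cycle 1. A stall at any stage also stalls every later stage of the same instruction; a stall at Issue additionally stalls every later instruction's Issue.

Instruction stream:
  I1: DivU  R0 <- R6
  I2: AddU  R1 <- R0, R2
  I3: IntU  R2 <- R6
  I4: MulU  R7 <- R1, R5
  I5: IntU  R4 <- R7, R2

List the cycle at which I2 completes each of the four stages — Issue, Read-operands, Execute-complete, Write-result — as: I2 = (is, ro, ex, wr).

[I1] 1/2/9/10
[I2] 2/11/13/14  (RAW R0: wait I1 write@10)
[I3] 3/4/5/12  (WAR R2: wait I2 read@11)
[I4] 4/15/18/19  (RAW R1: wait I2 write@14)
[I5] 13/20/21/22  (struct: IntU busy until I3 writes@12; RAW R7: wait I4 write@19)

I2 = (2, 11, 13, 14)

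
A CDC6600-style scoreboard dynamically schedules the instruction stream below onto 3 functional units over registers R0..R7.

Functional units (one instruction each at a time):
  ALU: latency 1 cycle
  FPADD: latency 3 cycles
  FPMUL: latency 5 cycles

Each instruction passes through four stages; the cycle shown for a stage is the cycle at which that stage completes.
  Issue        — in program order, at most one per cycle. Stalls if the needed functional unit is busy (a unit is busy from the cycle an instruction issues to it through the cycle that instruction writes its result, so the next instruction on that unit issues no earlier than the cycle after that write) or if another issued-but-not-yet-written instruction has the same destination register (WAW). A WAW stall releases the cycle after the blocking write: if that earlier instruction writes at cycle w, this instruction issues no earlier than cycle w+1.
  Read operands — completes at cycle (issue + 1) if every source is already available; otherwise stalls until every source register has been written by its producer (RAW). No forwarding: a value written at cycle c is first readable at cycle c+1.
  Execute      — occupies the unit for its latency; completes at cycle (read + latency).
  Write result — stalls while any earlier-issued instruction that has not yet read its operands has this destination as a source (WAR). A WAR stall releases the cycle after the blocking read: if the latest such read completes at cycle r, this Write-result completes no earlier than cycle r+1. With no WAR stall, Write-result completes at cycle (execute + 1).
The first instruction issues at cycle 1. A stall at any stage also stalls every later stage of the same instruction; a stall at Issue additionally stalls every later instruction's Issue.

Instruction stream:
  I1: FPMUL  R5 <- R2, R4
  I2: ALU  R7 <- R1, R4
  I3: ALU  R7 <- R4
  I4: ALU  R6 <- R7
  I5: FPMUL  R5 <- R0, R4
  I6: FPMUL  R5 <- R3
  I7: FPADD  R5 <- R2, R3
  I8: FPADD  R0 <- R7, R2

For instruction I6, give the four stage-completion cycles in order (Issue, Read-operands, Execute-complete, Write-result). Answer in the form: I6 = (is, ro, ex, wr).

I6 = (19, 20, 25, 26)

1) issue 1, read 2, done 7, write 8
2) issue 2, read 3, done 4, write 5
3) issue 6, read 7, done 8, write 9  <struct: ALU busy until I2 writes@5>
4) issue 10, read 11, done 12, write 13  <struct: ALU busy until I3 writes@9>
5) issue 11, read 12, done 17, write 18
6) issue 19, read 20, done 25, write 26  <struct: FPMUL busy until I5 writes@18>
7) issue 27, read 28, done 31, write 32  <WAW R5: wait I6 write@26>
8) issue 33, read 34, done 37, write 38  <struct: FPADD busy until I7 writes@32>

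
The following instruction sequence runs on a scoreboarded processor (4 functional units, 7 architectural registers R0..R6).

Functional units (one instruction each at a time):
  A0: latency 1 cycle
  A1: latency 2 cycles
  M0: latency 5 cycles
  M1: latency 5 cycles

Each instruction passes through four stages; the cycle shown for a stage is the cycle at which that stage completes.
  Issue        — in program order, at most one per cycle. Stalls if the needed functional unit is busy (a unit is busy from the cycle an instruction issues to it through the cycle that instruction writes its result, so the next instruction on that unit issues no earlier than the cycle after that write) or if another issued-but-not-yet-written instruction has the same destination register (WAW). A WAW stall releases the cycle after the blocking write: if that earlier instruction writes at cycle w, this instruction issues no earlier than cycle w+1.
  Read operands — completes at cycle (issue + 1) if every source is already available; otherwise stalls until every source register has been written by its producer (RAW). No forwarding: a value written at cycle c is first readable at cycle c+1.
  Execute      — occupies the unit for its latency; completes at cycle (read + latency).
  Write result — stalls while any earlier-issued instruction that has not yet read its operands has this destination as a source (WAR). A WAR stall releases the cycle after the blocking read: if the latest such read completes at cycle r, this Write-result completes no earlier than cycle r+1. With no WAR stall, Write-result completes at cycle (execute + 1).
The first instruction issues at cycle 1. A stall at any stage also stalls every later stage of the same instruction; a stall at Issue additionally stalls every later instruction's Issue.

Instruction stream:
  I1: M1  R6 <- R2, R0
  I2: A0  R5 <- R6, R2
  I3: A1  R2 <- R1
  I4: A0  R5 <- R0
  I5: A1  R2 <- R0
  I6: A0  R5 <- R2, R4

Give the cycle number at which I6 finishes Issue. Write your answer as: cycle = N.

cycle = 16

  I1 | 1 | 2 | 7 | 8
  I2 | 2 | 9 | 10 | 11   RAW R6: wait I1 write@8
  I3 | 3 | 4 | 6 | 10   WAR R2: wait I2 read@9
  I4 | 12 | 13 | 14 | 15   struct: A0 busy until I2 writes@11
  I5 | 13 | 14 | 16 | 17
  I6 | 16 | 18 | 19 | 20   struct: A0 busy until I4 writes@15 · RAW R2: wait I5 write@17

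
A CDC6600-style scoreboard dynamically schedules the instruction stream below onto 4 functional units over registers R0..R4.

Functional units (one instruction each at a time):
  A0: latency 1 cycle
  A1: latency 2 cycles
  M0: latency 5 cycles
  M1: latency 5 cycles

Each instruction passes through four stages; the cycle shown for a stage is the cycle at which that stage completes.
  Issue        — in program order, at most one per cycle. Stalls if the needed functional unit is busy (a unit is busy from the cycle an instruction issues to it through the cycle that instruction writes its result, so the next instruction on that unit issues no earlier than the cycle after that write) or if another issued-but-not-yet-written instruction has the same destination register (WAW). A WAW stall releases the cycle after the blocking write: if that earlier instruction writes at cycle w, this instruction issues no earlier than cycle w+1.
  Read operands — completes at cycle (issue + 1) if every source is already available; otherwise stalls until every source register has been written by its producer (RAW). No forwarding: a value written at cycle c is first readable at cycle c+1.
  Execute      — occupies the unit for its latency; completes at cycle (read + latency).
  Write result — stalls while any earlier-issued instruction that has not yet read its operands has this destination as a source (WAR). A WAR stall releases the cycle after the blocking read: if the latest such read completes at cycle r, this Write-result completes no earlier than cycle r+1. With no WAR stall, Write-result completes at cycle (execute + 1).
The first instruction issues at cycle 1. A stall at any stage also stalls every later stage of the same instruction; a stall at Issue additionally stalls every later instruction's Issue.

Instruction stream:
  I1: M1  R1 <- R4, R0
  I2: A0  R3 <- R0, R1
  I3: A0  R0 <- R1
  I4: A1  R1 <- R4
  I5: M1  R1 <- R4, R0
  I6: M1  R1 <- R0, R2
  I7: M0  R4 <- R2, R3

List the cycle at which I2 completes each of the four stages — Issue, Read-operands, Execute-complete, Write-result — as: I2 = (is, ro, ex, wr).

1) issue 1, read 2, done 7, write 8
2) issue 2, read 9, done 10, write 11  <RAW R1: wait I1 write@8>
3) issue 12, read 13, done 14, write 15  <struct: A0 busy until I2 writes@11>
4) issue 13, read 14, done 16, write 17
5) issue 18, read 19, done 24, write 25  <WAW R1: wait I4 write@17>
6) issue 26, read 27, done 32, write 33  <struct: M1 busy until I5 writes@25>
7) issue 27, read 28, done 33, write 34

I2 = (2, 9, 10, 11)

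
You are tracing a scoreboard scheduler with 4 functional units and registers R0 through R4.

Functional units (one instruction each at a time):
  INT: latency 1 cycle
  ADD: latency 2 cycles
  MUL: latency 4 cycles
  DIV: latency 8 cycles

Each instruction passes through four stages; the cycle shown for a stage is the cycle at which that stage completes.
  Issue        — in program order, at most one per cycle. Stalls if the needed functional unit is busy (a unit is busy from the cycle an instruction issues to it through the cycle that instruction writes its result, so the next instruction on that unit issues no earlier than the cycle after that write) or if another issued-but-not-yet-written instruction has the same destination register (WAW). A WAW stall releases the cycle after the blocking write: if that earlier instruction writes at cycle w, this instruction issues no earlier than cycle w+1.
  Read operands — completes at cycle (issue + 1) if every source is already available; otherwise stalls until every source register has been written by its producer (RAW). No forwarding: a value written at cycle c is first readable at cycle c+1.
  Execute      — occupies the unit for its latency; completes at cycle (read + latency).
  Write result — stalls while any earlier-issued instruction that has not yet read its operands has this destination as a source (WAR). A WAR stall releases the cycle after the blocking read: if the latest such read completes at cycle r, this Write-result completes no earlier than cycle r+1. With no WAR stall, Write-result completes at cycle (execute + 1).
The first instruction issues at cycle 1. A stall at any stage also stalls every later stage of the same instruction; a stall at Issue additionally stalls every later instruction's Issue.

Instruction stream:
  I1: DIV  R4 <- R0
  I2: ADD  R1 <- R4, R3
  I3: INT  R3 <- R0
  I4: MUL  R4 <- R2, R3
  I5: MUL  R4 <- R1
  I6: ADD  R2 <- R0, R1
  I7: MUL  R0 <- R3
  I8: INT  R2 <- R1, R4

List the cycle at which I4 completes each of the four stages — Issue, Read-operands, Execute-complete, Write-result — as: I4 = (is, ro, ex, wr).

I4 = (12, 14, 18, 19)

I1  is:1  ro:2  ex:10  wr:11
I2  is:2  ro:12  ex:14  wr:15  — RAW R4: wait I1 write@11
I3  is:3  ro:4  ex:5  wr:13  — WAR R3: wait I2 read@12
I4  is:12  ro:14  ex:18  wr:19  — WAW R4: wait I1 write@11, RAW R3: wait I3 write@13
I5  is:20  ro:21  ex:25  wr:26  — struct: MUL busy until I4 writes@19
I6  is:21  ro:22  ex:24  wr:25
I7  is:27  ro:28  ex:32  wr:33  — struct: MUL busy until I5 writes@26
I8  is:28  ro:29  ex:30  wr:31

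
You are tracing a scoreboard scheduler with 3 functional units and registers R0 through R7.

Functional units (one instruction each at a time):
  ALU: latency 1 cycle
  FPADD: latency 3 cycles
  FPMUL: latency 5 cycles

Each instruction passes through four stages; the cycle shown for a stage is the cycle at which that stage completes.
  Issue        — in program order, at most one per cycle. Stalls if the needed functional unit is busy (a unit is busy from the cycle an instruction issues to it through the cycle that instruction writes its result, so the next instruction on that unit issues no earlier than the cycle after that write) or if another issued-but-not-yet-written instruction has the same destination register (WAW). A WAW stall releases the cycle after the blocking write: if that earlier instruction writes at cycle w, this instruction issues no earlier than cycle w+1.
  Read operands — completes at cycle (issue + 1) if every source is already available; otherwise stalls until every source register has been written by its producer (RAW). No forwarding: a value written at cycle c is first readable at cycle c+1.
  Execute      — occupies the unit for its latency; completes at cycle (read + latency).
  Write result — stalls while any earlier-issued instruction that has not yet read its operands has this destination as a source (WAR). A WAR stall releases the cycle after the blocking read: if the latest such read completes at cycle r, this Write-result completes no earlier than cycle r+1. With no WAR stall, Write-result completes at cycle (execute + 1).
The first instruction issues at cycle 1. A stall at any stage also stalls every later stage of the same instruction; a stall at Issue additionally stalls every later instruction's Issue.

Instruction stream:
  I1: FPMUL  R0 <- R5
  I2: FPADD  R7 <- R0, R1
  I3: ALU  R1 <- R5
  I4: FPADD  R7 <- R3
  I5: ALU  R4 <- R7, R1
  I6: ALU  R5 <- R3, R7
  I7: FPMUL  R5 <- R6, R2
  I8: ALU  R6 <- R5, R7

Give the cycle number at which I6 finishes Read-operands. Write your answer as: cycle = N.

cycle = 24

c1: I1→FPMUL
c2: I1 RO | I2→FPADD
c3: I3→ALU
c4: I3 RO
c5: I3 EX
c7: I1 EX
c8: I1 WR R0
c9: I2 RO
c10: I3 WR R1
c12: I2 EX
c13: I2 WR R7
c14: I4→FPADD
c15: I4 RO | I5→ALU
c18: I4 EX
c19: I4 WR R7
c20: I5 RO
c21: I5 EX
c22: I5 WR R4
c23: I6→ALU
c24: I6 RO
c25: I6 EX
c26: I6 WR R5
c27: I7→FPMUL
c28: I7 RO | I8→ALU
c33: I7 EX
c34: I7 WR R5
c35: I8 RO
c36: I8 EX
c37: I8 WR R6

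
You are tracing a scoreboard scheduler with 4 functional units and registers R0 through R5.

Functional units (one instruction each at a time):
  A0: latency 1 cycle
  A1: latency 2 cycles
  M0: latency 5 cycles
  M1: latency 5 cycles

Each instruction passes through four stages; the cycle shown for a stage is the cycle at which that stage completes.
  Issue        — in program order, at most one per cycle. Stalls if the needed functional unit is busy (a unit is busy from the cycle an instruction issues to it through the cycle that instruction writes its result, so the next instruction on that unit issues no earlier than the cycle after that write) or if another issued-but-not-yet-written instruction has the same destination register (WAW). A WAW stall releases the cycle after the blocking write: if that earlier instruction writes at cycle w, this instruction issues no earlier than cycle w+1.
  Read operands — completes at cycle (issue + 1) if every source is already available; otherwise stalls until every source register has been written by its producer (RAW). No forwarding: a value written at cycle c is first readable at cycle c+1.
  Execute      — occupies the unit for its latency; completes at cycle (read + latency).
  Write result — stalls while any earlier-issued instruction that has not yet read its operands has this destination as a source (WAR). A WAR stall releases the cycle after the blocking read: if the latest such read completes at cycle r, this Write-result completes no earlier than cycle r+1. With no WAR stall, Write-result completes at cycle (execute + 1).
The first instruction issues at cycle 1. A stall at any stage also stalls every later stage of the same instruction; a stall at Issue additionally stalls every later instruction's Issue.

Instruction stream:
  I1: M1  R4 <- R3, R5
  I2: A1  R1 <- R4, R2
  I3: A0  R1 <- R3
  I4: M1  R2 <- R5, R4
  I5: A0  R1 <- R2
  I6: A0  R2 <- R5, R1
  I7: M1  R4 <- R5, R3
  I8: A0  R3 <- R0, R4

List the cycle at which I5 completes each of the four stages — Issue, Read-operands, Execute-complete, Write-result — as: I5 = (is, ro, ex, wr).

I5 = (17, 22, 23, 24)

  I1 | 1 | 2 | 7 | 8
  I2 | 2 | 9 | 11 | 12   RAW R4: wait I1 write@8
  I3 | 13 | 14 | 15 | 16   WAW R1: wait I2 write@12
  I4 | 14 | 15 | 20 | 21
  I5 | 17 | 22 | 23 | 24   struct: A0 busy until I3 writes@16 · RAW R2: wait I4 write@21
  I6 | 25 | 26 | 27 | 28   struct: A0 busy until I5 writes@24
  I7 | 26 | 27 | 32 | 33
  I8 | 29 | 34 | 35 | 36   struct: A0 busy until I6 writes@28 · RAW R4: wait I7 write@33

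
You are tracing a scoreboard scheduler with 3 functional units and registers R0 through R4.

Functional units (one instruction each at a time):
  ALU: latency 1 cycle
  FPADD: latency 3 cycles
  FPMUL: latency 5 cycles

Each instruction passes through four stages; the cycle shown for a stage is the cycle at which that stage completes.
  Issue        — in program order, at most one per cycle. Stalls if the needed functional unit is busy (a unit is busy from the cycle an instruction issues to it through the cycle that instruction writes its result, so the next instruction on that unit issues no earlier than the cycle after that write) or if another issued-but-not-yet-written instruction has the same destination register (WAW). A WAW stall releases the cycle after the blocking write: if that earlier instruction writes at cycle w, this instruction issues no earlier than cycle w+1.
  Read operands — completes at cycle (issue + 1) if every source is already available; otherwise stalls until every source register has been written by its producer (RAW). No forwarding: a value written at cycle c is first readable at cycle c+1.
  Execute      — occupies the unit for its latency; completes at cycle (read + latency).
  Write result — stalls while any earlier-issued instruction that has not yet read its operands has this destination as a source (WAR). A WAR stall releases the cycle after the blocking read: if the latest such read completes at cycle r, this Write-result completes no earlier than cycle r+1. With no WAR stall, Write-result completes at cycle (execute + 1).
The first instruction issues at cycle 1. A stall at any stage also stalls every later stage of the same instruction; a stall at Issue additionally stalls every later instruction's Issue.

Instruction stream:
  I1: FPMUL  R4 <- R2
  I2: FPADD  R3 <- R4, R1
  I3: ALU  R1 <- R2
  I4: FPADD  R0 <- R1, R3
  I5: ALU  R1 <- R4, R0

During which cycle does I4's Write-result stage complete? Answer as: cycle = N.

cycle = 19

I1 -> (1, 2, 7, 8)
I2 -> (2, 9, 12, 13)  // RAW R4: wait I1 write@8
I3 -> (3, 4, 5, 10)  // WAR R1: wait I2 read@9
I4 -> (14, 15, 18, 19)  // struct: FPADD busy until I2 writes@13
I5 -> (15, 20, 21, 22)  // RAW R0: wait I4 write@19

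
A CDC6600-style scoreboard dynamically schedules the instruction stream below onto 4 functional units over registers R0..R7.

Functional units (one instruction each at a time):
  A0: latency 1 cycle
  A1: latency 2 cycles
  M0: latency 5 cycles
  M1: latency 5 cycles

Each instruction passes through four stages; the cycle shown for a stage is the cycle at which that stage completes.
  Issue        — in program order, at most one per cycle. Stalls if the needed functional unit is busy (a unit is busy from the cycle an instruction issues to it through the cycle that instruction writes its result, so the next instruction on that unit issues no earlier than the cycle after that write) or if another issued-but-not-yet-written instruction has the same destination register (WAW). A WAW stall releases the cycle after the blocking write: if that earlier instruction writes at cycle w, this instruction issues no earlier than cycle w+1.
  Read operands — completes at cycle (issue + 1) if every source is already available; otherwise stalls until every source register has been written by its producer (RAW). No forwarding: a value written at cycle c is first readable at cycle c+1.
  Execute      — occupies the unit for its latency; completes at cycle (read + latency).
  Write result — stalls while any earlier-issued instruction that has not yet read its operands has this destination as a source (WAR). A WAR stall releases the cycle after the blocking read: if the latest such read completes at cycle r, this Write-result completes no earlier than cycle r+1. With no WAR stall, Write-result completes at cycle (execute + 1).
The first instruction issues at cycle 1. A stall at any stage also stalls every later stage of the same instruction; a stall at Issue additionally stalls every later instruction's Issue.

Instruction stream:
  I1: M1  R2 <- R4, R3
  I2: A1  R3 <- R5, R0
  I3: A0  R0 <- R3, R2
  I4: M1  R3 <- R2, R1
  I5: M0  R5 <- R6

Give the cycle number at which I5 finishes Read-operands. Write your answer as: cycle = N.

t=1  I1 dispatched to M1
t=2  I1 operands ready; I2 dispatched to A1
t=3  I2 operands ready; I3 dispatched to A0
t=5  I2 complete
t=6  R3←I2
t=7  I1 complete
t=8  R2←I1
t=9  I3 operands ready; I4 dispatched to M1
t=10  I3 complete; I4 operands ready; I5 dispatched to M0
t=11  R0←I3; I5 operands ready
t=15  I4 complete
t=16  R3←I4; I5 complete
t=17  R5←I5

cycle = 11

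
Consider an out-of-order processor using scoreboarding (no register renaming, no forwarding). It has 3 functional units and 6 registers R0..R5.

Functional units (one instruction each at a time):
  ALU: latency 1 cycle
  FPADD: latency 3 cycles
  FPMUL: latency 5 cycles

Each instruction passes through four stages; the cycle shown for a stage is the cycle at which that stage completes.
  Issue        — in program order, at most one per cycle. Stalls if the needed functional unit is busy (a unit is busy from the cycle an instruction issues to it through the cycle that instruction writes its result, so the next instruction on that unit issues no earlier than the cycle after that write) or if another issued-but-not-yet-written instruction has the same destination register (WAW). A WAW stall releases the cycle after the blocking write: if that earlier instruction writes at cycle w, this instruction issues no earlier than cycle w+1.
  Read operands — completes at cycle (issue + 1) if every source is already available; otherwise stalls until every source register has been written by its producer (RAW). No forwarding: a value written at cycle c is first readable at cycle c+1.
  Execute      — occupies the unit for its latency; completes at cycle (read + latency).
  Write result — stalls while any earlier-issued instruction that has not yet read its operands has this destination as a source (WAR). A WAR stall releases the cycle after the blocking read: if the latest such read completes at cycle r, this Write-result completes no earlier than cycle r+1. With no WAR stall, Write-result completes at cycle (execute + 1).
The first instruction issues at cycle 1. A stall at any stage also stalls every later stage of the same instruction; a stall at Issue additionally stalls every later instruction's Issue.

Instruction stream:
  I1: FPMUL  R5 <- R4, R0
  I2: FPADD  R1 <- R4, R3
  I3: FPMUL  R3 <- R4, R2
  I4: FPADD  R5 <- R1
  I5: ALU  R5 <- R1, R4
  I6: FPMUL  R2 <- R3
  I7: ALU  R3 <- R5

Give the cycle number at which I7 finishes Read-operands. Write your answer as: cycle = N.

c1: I1 issues→FPMUL
c2: I1 reads · I2 issues→FPADD
c3: I2 reads
c6: I2 exec-done
c7: I1 exec-done · I2 writes R1
c8: I1 writes R5
c9: I3 issues→FPMUL
c10: I3 reads · I4 issues→FPADD
c11: I4 reads
c14: I4 exec-done
c15: I3 exec-done · I4 writes R5
c16: I3 writes R3 · I5 issues→ALU
c17: I5 reads · I6 issues→FPMUL
c18: I5 exec-done · I6 reads
c19: I5 writes R5
c20: I7 issues→ALU
c21: I7 reads
c22: I7 exec-done
c23: I6 exec-done · I7 writes R3
c24: I6 writes R2

cycle = 21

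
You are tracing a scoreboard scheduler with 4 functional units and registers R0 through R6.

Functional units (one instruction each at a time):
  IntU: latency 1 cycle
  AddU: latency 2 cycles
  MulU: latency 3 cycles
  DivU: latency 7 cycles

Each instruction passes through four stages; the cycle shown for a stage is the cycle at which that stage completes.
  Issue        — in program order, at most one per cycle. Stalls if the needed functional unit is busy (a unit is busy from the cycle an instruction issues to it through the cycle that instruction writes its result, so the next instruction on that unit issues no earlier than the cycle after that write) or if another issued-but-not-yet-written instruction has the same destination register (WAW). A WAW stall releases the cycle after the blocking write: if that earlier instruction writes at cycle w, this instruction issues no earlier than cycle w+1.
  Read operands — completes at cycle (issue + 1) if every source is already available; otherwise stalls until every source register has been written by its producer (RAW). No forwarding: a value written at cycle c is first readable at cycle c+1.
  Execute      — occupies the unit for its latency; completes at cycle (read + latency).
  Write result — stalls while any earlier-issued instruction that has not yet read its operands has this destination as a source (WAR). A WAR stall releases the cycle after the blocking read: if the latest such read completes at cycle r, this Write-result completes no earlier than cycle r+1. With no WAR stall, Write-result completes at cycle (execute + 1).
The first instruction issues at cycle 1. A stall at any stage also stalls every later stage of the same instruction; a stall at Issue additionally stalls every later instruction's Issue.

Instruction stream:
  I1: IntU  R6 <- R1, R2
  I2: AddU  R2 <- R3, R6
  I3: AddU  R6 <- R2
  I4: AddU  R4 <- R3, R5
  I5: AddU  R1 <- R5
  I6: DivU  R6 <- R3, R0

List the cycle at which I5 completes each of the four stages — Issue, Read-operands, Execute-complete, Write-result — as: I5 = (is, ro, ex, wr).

[1] I1→IntU
[2] I1 RO, I2→AddU
[3] I1 EX
[4] I1 WR R6
[5] I2 RO
[7] I2 EX
[8] I2 WR R2
[9] I3→AddU
[10] I3 RO
[12] I3 EX
[13] I3 WR R6
[14] I4→AddU
[15] I4 RO
[17] I4 EX
[18] I4 WR R4
[19] I5→AddU
[20] I5 RO, I6→DivU
[21] I6 RO
[22] I5 EX
[23] I5 WR R1
[28] I6 EX
[29] I6 WR R6

I5 = (19, 20, 22, 23)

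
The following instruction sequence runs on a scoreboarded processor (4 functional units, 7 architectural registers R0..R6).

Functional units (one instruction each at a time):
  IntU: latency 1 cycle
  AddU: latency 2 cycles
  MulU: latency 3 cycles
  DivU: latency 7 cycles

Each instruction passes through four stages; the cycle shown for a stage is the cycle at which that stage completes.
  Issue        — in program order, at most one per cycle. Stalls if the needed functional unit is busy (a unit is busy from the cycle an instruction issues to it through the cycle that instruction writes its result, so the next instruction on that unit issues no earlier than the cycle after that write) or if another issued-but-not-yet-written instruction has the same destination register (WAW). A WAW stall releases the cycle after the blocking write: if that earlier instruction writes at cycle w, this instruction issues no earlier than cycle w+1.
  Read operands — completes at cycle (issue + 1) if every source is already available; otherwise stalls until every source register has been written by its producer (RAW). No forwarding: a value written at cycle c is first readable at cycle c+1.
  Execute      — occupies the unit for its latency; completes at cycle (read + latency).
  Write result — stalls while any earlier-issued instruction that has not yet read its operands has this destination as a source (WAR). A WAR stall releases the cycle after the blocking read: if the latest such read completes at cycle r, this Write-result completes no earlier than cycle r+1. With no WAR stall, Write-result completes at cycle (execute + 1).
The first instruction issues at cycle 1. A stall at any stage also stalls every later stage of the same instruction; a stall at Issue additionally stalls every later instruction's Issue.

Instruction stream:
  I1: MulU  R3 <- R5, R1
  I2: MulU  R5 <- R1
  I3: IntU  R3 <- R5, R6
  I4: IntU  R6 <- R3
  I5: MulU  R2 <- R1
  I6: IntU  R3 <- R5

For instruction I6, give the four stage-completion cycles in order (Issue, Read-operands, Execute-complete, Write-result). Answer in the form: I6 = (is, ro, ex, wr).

I6 = (20, 21, 22, 23)

I1: IS=1 RO=2 EX=5 WR=6
I2: IS=7 RO=8 EX=11 WR=12  [struct: MulU busy until I1 writes@6]
I3: IS=8 RO=13 EX=14 WR=15  [RAW R5: wait I2 write@12]
I4: IS=16 RO=17 EX=18 WR=19  [struct: IntU busy until I3 writes@15]
I5: IS=17 RO=18 EX=21 WR=22
I6: IS=20 RO=21 EX=22 WR=23  [struct: IntU busy until I4 writes@19]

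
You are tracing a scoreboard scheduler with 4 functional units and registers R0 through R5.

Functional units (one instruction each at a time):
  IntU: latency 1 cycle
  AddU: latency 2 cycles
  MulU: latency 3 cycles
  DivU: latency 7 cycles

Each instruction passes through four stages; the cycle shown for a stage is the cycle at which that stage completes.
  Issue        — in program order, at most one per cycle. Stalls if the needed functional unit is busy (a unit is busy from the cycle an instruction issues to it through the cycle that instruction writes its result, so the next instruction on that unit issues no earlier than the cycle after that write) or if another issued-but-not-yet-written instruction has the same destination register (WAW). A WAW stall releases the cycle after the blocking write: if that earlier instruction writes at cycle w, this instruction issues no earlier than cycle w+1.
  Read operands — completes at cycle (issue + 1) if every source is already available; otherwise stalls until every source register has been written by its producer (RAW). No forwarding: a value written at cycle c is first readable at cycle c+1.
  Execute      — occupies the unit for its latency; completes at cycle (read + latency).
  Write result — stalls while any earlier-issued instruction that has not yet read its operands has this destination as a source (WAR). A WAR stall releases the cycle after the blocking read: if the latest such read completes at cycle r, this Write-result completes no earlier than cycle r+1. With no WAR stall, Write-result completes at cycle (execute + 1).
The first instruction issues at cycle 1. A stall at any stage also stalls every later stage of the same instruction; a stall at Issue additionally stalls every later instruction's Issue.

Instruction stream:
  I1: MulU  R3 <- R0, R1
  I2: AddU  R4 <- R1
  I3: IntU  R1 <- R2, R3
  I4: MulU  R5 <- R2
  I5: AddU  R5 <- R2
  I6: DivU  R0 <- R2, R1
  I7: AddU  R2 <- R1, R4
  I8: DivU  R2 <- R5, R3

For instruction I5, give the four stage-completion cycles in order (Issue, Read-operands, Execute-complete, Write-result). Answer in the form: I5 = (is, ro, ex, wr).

I5 = (13, 14, 16, 17)

c1: I1 issues→MulU
c2: I1 reads; I2 issues→AddU
c3: I2 reads; I3 issues→IntU
c5: I1 exec-done; I2 exec-done
c6: I1 writes R3; I2 writes R4
c7: I3 reads; I4 issues→MulU
c8: I3 exec-done; I4 reads
c9: I3 writes R1
c11: I4 exec-done
c12: I4 writes R5
c13: I5 issues→AddU
c14: I5 reads; I6 issues→DivU
c15: I6 reads
c16: I5 exec-done
c17: I5 writes R5
c18: I7 issues→AddU
c19: I7 reads
c21: I7 exec-done
c22: I6 exec-done; I7 writes R2
c23: I6 writes R0
c24: I8 issues→DivU
c25: I8 reads
c32: I8 exec-done
c33: I8 writes R2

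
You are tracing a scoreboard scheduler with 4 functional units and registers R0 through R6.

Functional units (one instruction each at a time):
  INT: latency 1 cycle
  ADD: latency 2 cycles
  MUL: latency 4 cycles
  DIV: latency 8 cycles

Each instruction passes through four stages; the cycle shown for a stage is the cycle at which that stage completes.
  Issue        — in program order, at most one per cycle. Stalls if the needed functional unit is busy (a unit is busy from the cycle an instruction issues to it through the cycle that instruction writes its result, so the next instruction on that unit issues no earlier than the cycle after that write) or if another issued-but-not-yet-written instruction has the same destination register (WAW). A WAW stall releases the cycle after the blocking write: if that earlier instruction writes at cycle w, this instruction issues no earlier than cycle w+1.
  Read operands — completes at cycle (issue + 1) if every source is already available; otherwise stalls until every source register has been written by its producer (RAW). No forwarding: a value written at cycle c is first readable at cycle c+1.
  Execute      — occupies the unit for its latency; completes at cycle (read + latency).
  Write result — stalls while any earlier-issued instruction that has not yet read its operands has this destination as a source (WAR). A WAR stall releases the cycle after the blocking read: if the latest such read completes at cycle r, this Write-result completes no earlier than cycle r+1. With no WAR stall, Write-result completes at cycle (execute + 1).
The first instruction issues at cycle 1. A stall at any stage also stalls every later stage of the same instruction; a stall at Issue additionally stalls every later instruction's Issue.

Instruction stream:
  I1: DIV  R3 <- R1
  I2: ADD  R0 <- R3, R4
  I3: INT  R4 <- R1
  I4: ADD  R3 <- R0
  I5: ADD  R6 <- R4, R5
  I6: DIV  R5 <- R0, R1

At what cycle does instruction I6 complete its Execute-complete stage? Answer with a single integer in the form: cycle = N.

cycle 1: I1 issues→DIV
cycle 2: I1 reads; I2 issues→ADD
cycle 3: I3 issues→INT
cycle 4: I3 reads
cycle 5: I3 exec-done
cycle 10: I1 exec-done
cycle 11: I1 writes R3
cycle 12: I2 reads
cycle 13: I3 writes R4
cycle 14: I2 exec-done
cycle 15: I2 writes R0
cycle 16: I4 issues→ADD
cycle 17: I4 reads
cycle 19: I4 exec-done
cycle 20: I4 writes R3
cycle 21: I5 issues→ADD
cycle 22: I5 reads; I6 issues→DIV
cycle 23: I6 reads
cycle 24: I5 exec-done
cycle 25: I5 writes R6
cycle 31: I6 exec-done
cycle 32: I6 writes R5

cycle = 31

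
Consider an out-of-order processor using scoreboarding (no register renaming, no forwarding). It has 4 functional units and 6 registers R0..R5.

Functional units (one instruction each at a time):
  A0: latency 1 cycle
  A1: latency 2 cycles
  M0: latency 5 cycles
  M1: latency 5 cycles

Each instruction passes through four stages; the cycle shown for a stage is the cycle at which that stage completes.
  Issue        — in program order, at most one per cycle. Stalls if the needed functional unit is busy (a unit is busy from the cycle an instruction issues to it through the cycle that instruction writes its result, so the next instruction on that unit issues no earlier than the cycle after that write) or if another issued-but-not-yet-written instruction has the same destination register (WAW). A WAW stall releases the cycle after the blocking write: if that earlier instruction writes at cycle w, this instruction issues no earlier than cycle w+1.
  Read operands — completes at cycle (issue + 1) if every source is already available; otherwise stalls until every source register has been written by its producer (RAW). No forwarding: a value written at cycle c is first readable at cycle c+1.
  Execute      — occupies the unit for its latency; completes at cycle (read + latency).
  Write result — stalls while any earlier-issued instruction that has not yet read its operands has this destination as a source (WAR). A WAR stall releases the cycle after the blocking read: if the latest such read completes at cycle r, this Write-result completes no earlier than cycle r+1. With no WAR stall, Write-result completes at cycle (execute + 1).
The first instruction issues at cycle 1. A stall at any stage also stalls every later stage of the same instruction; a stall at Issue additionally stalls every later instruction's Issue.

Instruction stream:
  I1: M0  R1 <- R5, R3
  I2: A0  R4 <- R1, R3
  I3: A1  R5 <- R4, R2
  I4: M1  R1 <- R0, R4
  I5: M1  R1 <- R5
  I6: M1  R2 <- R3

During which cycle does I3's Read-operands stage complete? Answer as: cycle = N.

[1] I1 issues→M0
[2] I1 reads | I2 issues→A0
[3] I3 issues→A1
[7] I1 exec-done
[8] I1 writes R1
[9] I2 reads | I4 issues→M1
[10] I2 exec-done
[11] I2 writes R4
[12] I3 reads | I4 reads
[14] I3 exec-done
[15] I3 writes R5
[17] I4 exec-done
[18] I4 writes R1
[19] I5 issues→M1
[20] I5 reads
[25] I5 exec-done
[26] I5 writes R1
[27] I6 issues→M1
[28] I6 reads
[33] I6 exec-done
[34] I6 writes R2

cycle = 12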